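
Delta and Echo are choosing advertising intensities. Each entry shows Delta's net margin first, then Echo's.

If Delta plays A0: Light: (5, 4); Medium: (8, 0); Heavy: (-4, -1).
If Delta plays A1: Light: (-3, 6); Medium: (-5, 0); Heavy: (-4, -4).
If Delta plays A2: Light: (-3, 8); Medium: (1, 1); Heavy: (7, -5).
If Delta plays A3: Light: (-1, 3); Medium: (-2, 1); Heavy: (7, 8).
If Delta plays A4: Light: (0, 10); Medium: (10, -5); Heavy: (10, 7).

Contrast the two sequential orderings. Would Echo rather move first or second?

second

If Delta leads: Echo's best replies are A0→Light, A1→Light, A2→Light, A3→Heavy, A4→Light; Delta's induced payoffs 5, -3, -3, 7, 0; outcome (A3, Heavy), payoffs (7, 8).
If Echo leads: Delta's best replies are Light→A0, Medium→A4, Heavy→A4; Echo's induced payoffs 4, -5, 7; outcome (A4, Heavy), payoffs (10, 7).
Echo gets 7 moving first and 8 moving second, so Echo prefers to move second.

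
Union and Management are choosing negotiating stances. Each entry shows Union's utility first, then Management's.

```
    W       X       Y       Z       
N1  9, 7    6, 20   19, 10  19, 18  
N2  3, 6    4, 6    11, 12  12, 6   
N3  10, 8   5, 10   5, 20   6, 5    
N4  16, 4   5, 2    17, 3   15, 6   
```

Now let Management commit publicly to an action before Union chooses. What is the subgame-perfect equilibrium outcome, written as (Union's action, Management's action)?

Solve by backward induction (Management leads).
- W: Union compares 9, 3, 10, 16 and picks N4; Management would get 4.
- X: Union compares 6, 4, 5, 5 and picks N1; Management would get 20.
- Y: Union compares 19, 11, 5, 17 and picks N1; Management would get 10.
- Z: Union compares 19, 12, 6, 15 and picks N1; Management would get 18.
Management's induced payoffs are 4, 20, 10, 18, so Management commits to X. Subgame-perfect outcome: (N1, X) with payoffs (6, 20).

(N1, X)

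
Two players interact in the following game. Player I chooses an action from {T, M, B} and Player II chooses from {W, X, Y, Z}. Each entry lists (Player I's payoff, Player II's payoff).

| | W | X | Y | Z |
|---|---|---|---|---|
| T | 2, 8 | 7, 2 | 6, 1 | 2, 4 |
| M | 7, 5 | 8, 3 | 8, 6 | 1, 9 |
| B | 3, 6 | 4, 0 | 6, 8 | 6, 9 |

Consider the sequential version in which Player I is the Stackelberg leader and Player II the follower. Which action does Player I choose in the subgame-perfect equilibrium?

Backward induction with Player I moving first.
- T: BR = W, leader payoff 2.
- M: BR = Z, leader payoff 1.
- B: BR = Z, leader payoff 6.
Maximizing over 2, 1, 6, Player I chooses B. Subgame-perfect outcome: (B, Z) with payoffs (6, 9).

B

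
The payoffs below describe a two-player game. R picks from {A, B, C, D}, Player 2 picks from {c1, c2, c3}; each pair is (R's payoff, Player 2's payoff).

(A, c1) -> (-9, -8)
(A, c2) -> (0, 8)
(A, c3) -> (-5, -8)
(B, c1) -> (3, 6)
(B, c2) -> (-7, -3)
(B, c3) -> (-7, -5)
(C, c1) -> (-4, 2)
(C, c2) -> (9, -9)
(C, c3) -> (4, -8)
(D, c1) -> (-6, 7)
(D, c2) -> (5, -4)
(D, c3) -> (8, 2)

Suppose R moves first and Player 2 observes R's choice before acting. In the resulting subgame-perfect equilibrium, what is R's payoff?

Player 2 best-responds to each possible R move:
- A → Player 2 plays c2 (best of -8, 8, -8); R gets 0.
- B → Player 2 plays c1 (best of 6, -3, -5); R gets 3.
- C → Player 2 plays c1 (best of 2, -9, -8); R gets -4.
- D → Player 2 plays c1 (best of 7, -4, 2); R gets -6.
Maximizing over 0, 3, -4, -6, R chooses B. Subgame-perfect outcome: (B, c1) with payoffs (3, 6).

3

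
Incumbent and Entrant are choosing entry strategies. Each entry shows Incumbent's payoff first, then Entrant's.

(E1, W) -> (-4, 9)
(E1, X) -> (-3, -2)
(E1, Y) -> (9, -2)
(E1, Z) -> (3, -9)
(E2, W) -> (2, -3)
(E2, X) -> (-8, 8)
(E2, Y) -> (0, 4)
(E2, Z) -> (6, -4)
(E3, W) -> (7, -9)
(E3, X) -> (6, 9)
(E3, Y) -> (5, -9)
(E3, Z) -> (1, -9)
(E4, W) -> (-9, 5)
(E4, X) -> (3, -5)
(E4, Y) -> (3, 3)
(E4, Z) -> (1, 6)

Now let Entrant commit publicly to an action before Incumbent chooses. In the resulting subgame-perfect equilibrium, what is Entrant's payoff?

Solve by backward induction (Entrant leads).
- W: Incumbent compares -4, 2, 7, -9 and picks E3; Entrant would get -9.
- X: Incumbent compares -3, -8, 6, 3 and picks E3; Entrant would get 9.
- Y: Incumbent compares 9, 0, 5, 3 and picks E1; Entrant would get -2.
- Z: Incumbent compares 3, 6, 1, 1 and picks E2; Entrant would get -4.
Maximizing over -9, 9, -2, -4, Entrant chooses X. Subgame-perfect outcome: (E3, X) with payoffs (6, 9).

9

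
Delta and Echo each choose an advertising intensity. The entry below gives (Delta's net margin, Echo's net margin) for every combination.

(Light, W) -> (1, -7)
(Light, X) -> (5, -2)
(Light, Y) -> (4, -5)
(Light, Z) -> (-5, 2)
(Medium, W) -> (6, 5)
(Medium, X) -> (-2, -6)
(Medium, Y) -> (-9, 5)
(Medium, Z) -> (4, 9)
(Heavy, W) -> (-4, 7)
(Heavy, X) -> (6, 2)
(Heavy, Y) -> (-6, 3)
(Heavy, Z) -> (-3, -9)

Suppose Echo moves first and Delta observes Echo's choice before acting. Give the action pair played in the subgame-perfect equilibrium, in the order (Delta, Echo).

Solve by backward induction (Echo leads).
- W: Delta compares 1, 6, -4 and picks Medium; Echo would get 5.
- X: Delta compares 5, -2, 6 and picks Heavy; Echo would get 2.
- Y: Delta compares 4, -9, -6 and picks Light; Echo would get -5.
- Z: Delta compares -5, 4, -3 and picks Medium; Echo would get 9.
Maximizing over 5, 2, -5, 9, Echo chooses Z. Subgame-perfect outcome: (Medium, Z) with payoffs (4, 9).

(Medium, Z)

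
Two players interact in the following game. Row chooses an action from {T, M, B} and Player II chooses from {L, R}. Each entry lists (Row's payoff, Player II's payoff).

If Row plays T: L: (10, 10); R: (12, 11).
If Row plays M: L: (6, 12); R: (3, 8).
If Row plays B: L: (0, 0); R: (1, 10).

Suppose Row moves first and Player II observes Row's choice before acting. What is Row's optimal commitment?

Work backward from Player II's decision.
- T: Player II compares 10, 11 and picks R; Row would get 12.
- M: Player II compares 12, 8 and picks L; Row would get 6.
- B: Player II compares 0, 10 and picks R; Row would get 1.
Row's induced payoffs are 12, 6, 1, so Row commits to T. Subgame-perfect outcome: (T, R) with payoffs (12, 11).

T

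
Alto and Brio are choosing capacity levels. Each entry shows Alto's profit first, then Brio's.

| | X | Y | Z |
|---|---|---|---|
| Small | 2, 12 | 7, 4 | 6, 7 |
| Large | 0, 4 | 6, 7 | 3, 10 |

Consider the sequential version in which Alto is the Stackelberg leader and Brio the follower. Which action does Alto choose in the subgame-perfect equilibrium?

Large

Solve by backward induction (Alto leads).
- Small → Brio plays X (best of 12, 4, 7); Alto gets 2.
- Large → Brio plays Z (best of 4, 7, 10); Alto gets 3.
Alto's induced payoffs are 2, 3, so Alto commits to Large. Subgame-perfect outcome: (Large, Z) with payoffs (3, 10).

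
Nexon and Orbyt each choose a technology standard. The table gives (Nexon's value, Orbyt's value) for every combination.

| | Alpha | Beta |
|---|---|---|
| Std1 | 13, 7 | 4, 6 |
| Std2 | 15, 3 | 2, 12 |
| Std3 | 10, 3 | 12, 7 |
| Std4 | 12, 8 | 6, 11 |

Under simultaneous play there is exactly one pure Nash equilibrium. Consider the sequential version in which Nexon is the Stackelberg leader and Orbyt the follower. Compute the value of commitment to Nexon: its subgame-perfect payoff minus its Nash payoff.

Backward induction with Nexon moving first.
- Std1 → Orbyt plays Alpha (best of 7, 6); Nexon gets 13.
- Std2 → Orbyt plays Beta (best of 3, 12); Nexon gets 2.
- Std3 → Orbyt plays Beta (best of 3, 7); Nexon gets 12.
- Std4 → Orbyt plays Beta (best of 8, 11); Nexon gets 6.
Nexon's induced payoffs are 13, 2, 12, 6, so Nexon commits to Std1. Subgame-perfect outcome: (Std1, Alpha) with payoffs (13, 7).
For the simultaneous game, intersect best replies.
Nexon's best replies: Alpha→Std2; Beta→Std3.
Orbyt's best replies: Std1→Alpha; Std2→Beta; Std3→Beta; Std4→Beta.
The unique mutual best reply is (Std3, Beta), giving (12, 7).
Nexon's commitment gain: 13 − 12 = 1.

1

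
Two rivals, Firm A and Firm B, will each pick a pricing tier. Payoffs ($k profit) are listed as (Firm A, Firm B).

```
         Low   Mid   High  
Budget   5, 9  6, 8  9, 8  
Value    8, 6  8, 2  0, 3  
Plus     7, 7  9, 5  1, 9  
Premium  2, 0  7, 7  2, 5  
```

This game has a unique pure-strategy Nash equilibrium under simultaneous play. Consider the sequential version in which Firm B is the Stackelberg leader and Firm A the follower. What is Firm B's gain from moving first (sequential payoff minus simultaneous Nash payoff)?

2

Work backward from Firm A's decision.
- Low → Firm A plays Value (best of 5, 8, 7, 2); Firm B gets 6.
- Mid → Firm A plays Plus (best of 6, 8, 9, 7); Firm B gets 5.
- High → Firm A plays Budget (best of 9, 0, 1, 2); Firm B gets 8.
Among 6, 5, 8, the best is 8 at High. Subgame-perfect outcome: (Budget, High) with payoffs (9, 8).
For the simultaneous game, intersect best replies.
Firm A's best replies: Low→Value; Mid→Plus; High→Budget.
Firm B's best replies: Budget→Low; Value→Low; Plus→High; Premium→Mid.
Only (Value, Low) has each player best-responding; Nash payoffs (8, 6).
Firm B's commitment gain: 8 − 6 = 2.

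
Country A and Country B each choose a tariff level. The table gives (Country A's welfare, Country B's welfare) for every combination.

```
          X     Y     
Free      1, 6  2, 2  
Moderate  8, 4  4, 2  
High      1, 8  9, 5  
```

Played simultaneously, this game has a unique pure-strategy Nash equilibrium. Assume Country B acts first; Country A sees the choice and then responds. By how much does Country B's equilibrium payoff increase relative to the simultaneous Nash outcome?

Country A best-responds to each possible Country B move:
- X: Country A compares 1, 8, 1 and picks Moderate; Country B would get 4.
- Y: Country A compares 2, 4, 9 and picks High; Country B would get 5.
Maximizing over 4, 5, Country B chooses Y. Subgame-perfect outcome: (High, Y) with payoffs (9, 5).
For the simultaneous game, intersect best replies.
Country A's best replies: X→Moderate; Y→High.
Country B's best replies: Free→X; Moderate→X; High→X.
Only (Moderate, X) has each player best-responding; Nash payoffs (8, 4).
Country B's commitment gain: 5 − 4 = 1.

1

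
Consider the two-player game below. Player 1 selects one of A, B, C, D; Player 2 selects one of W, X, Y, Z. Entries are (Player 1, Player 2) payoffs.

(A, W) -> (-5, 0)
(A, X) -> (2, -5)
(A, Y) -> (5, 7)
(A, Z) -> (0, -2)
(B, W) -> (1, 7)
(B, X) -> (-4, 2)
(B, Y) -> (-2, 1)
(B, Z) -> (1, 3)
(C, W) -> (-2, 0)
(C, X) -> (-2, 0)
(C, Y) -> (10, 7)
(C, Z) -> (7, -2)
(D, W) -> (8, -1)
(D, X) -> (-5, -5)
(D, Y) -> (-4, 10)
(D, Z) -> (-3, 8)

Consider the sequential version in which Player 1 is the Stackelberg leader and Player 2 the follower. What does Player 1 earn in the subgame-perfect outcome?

Work backward from Player 2's decision.
- A: BR = Y, leader payoff 5.
- B: BR = W, leader payoff 1.
- C: BR = Y, leader payoff 10.
- D: BR = Y, leader payoff -4.
Maximizing over 5, 1, 10, -4, Player 1 chooses C. Subgame-perfect outcome: (C, Y) with payoffs (10, 7).

10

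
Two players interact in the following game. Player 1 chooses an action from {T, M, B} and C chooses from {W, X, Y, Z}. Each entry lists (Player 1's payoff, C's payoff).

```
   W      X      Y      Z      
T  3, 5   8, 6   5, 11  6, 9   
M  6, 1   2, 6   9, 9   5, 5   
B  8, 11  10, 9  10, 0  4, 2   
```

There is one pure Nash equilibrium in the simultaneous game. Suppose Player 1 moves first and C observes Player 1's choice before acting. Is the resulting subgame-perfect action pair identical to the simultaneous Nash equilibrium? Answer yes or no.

no

C best-responds to each possible Player 1 move:
- T: BR = Y, leader payoff 5.
- M: BR = Y, leader payoff 9.
- B: BR = W, leader payoff 8.
Maximizing over 5, 9, 8, Player 1 chooses M. Subgame-perfect outcome: (M, Y) with payoffs (9, 9).
Under simultaneous play:
Player 1's best replies: W→B; X→B; Y→B; Z→T.
C's best replies: T→Y; M→Y; B→W.
Only (B, W) has each player best-responding; Nash payoffs (8, 11).
Sequential outcome (M, Y) differs from the Nash profile (B, W).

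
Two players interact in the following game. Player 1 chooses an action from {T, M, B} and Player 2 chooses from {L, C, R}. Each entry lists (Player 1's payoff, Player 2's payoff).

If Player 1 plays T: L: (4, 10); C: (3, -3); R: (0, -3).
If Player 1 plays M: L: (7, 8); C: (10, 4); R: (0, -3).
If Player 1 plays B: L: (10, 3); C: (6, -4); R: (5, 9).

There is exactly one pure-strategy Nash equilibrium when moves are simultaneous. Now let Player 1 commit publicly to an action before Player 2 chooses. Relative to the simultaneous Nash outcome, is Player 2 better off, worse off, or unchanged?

Work backward from Player 2's decision.
- T: Player 2 compares 10, -3, -3 and picks L; Player 1 would get 4.
- M: Player 2 compares 8, 4, -3 and picks L; Player 1 would get 7.
- B: Player 2 compares 3, -4, 9 and picks R; Player 1 would get 5.
Player 1's induced payoffs are 4, 7, 5, so Player 1 commits to M. Subgame-perfect outcome: (M, L) with payoffs (7, 8).
Under simultaneous play:
Player 1's best replies: L→B; C→M; R→B.
Player 2's best replies: T→L; M→L; B→R.
Only (B, R) has each player best-responding; Nash payoffs (5, 9).
Player 2 earns 8 sequentially versus 9 at the Nash outcome: worse off.

worse off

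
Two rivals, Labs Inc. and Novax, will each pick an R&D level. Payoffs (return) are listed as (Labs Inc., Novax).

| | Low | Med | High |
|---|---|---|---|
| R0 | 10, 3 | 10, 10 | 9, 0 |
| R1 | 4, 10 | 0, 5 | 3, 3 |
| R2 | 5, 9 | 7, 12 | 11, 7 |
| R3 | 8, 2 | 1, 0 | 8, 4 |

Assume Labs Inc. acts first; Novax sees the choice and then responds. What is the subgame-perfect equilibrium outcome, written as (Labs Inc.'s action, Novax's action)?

(R0, Med)

Work backward from Novax's decision.
- R0: BR = Med, leader payoff 10.
- R1: BR = Low, leader payoff 4.
- R2: BR = Med, leader payoff 7.
- R3: BR = High, leader payoff 8.
Among 10, 4, 7, 8, the best is 10 at R0. Subgame-perfect outcome: (R0, Med) with payoffs (10, 10).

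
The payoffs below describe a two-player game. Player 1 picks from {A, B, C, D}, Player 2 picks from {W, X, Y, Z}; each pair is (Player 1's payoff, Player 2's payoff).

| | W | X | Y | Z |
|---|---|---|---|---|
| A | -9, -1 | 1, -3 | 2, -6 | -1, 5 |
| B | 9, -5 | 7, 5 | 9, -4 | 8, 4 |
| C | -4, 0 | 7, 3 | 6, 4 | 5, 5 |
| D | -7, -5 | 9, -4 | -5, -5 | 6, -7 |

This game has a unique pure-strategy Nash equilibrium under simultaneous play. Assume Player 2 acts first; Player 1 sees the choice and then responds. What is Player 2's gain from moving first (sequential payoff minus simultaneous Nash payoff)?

Work backward from Player 1's decision.
- W: BR = B, leader payoff -5.
- X: BR = D, leader payoff -4.
- Y: BR = B, leader payoff -4.
- Z: BR = B, leader payoff 4.
Maximizing over -5, -4, -4, 4, Player 2 chooses Z. Subgame-perfect outcome: (B, Z) with payoffs (8, 4).
Under simultaneous play:
Player 1's best replies: W→B; X→D; Y→B; Z→B.
Player 2's best replies: A→Z; B→X; C→Z; D→X.
Only (D, X) has each player best-responding; Nash payoffs (9, -4).
Player 2's commitment gain: 4 − -4 = 8.

8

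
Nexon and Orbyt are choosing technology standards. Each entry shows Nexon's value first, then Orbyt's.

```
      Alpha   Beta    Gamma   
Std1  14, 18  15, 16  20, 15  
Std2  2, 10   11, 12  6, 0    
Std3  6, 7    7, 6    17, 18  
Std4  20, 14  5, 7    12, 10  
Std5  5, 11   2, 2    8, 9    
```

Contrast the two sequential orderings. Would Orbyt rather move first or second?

If Nexon leads: Orbyt's best replies are Std1→Alpha, Std2→Beta, Std3→Gamma, Std4→Alpha, Std5→Alpha; Nexon's induced payoffs 14, 11, 17, 20, 5; outcome (Std4, Alpha), payoffs (20, 14).
If Orbyt leads: Nexon's best replies are Alpha→Std4, Beta→Std1, Gamma→Std1; Orbyt's induced payoffs 14, 16, 15; outcome (Std1, Beta), payoffs (15, 16).
Orbyt gets 16 moving first and 14 moving second, so Orbyt prefers to move first.

first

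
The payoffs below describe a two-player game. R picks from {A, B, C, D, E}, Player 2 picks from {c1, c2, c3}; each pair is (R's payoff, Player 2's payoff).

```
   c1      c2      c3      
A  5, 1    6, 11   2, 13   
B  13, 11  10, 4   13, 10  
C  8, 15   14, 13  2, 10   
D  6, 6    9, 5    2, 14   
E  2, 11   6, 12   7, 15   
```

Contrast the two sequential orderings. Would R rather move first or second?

second

If R leads: Player 2's best replies are A→c3, B→c1, C→c1, D→c3, E→c3; R's induced payoffs 2, 13, 8, 2, 7; outcome (B, c1), payoffs (13, 11).
If Player 2 leads: R's best replies are c1→B, c2→C, c3→B; Player 2's induced payoffs 11, 13, 10; outcome (C, c2), payoffs (14, 13).
R gets 13 moving first and 14 moving second, so R prefers to move second.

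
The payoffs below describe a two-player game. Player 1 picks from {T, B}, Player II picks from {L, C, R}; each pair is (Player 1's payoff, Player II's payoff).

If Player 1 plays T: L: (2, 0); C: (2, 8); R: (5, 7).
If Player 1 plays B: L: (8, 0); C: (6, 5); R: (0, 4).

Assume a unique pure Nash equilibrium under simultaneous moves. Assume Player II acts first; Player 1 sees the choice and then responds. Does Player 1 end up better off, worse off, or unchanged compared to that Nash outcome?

worse off

Player 1 best-responds to each possible Player II move:
- L: BR = B, leader payoff 0.
- C: BR = B, leader payoff 5.
- R: BR = T, leader payoff 7.
Maximizing over 0, 5, 7, Player II chooses R. Subgame-perfect outcome: (T, R) with payoffs (5, 7).
For the simultaneous game, intersect best replies.
Player 1's best replies: L→B; C→B; R→T.
Player II's best replies: T→C; B→C.
The unique mutual best reply is (B, C), giving (6, 5).
Player 1 earns 5 sequentially versus 6 at the Nash outcome: worse off.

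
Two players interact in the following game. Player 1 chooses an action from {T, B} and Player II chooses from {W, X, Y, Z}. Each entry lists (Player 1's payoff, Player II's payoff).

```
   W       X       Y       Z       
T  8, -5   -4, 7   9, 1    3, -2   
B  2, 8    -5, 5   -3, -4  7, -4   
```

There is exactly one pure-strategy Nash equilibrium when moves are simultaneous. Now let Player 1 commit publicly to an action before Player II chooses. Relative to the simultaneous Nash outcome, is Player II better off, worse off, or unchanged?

better off

Player II best-responds to each possible Player 1 move:
- T: BR = X, leader payoff -4.
- B: BR = W, leader payoff 2.
Player 1's induced payoffs are -4, 2, so Player 1 commits to B. Subgame-perfect outcome: (B, W) with payoffs (2, 8).
Under simultaneous play:
Player 1's best replies: W→T; X→T; Y→T; Z→B.
Player II's best replies: T→X; B→W.
Only (T, X) has each player best-responding; Nash payoffs (-4, 7).
Player II earns 8 sequentially versus 7 at the Nash outcome: better off.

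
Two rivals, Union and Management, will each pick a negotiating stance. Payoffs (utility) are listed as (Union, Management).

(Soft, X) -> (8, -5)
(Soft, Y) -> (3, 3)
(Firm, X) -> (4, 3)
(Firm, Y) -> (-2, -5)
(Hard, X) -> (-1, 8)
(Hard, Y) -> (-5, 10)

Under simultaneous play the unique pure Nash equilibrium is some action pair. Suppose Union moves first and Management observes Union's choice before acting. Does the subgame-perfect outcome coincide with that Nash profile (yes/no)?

no

Work backward from Management's decision.
- Soft → Management plays Y (best of -5, 3); Union gets 3.
- Firm → Management plays X (best of 3, -5); Union gets 4.
- Hard → Management plays Y (best of 8, 10); Union gets -5.
Maximizing over 3, 4, -5, Union chooses Firm. Subgame-perfect outcome: (Firm, X) with payoffs (4, 3).
Now find the simultaneous Nash equilibrium.
Union's best replies: X→Soft; Y→Soft.
Management's best replies: Soft→Y; Firm→X; Hard→Y.
Only (Soft, Y) has each player best-responding; Nash payoffs (3, 3).
Sequential outcome (Firm, X) differs from the Nash profile (Soft, Y).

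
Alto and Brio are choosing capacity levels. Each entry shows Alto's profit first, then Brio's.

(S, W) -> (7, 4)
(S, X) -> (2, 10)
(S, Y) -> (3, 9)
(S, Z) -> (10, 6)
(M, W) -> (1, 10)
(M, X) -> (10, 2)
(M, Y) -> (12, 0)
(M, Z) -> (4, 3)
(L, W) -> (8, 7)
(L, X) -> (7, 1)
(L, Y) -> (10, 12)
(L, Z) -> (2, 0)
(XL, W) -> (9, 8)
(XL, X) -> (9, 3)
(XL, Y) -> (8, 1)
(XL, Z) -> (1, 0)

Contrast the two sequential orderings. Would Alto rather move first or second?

If Alto leads: Brio's best replies are S→X, M→W, L→Y, XL→W; Alto's induced payoffs 2, 1, 10, 9; outcome (L, Y), payoffs (10, 12).
If Brio leads: Alto's best replies are W→XL, X→M, Y→M, Z→S; Brio's induced payoffs 8, 2, 0, 6; outcome (XL, W), payoffs (9, 8).
Alto gets 10 moving first and 9 moving second, so Alto prefers to move first.

first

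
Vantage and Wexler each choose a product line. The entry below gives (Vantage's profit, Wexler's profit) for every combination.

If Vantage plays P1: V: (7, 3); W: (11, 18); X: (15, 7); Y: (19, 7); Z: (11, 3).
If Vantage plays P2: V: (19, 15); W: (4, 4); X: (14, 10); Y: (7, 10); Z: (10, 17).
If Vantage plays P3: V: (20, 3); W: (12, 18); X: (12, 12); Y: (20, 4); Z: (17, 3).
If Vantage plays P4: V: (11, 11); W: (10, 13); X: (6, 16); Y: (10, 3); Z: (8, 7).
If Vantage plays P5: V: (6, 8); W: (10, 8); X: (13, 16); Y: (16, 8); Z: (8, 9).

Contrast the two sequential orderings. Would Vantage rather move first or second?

If Vantage leads: Wexler's best replies are P1→W, P2→Z, P3→W, P4→X, P5→X; Vantage's induced payoffs 11, 10, 12, 6, 13; outcome (P5, X), payoffs (13, 16).
If Wexler leads: Vantage's best replies are V→P3, W→P3, X→P1, Y→P3, Z→P3; Wexler's induced payoffs 3, 18, 7, 4, 3; outcome (P3, W), payoffs (12, 18).
Vantage gets 13 moving first and 12 moving second, so Vantage prefers to move first.

first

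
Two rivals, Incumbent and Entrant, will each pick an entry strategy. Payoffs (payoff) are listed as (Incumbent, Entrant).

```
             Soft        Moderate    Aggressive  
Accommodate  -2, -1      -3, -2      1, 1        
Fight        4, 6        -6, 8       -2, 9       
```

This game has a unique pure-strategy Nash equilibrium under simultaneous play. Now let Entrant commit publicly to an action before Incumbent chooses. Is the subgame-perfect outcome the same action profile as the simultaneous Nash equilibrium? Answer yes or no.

no

Backward induction with Entrant moving first.
- Soft: Incumbent compares -2, 4 and picks Fight; Entrant would get 6.
- Moderate: Incumbent compares -3, -6 and picks Accommodate; Entrant would get -2.
- Aggressive: Incumbent compares 1, -2 and picks Accommodate; Entrant would get 1.
Entrant's induced payoffs are 6, -2, 1, so Entrant commits to Soft. Subgame-perfect outcome: (Fight, Soft) with payoffs (4, 6).
For the simultaneous game, intersect best replies.
Incumbent's best replies: Soft→Fight; Moderate→Accommodate; Aggressive→Accommodate.
Entrant's best replies: Accommodate→Aggressive; Fight→Aggressive.
The unique mutual best reply is (Accommodate, Aggressive), giving (1, 1).
Sequential outcome (Fight, Soft) differs from the Nash profile (Accommodate, Aggressive).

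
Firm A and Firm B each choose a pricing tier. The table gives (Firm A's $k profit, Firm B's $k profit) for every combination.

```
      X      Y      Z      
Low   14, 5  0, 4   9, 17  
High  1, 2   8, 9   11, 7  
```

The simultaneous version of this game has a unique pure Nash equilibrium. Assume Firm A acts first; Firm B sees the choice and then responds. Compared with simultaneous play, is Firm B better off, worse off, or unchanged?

Backward induction with Firm A moving first.
- Low: Firm B compares 5, 4, 17 and picks Z; Firm A would get 9.
- High: Firm B compares 2, 9, 7 and picks Y; Firm A would get 8.
Firm A's induced payoffs are 9, 8, so Firm A commits to Low. Subgame-perfect outcome: (Low, Z) with payoffs (9, 17).
Now find the simultaneous Nash equilibrium.
Firm A's best replies: X→Low; Y→High; Z→High.
Firm B's best replies: Low→Z; High→Y.
The unique mutual best reply is (High, Y), giving (8, 9).
Firm B earns 17 sequentially versus 9 at the Nash outcome: better off.

better off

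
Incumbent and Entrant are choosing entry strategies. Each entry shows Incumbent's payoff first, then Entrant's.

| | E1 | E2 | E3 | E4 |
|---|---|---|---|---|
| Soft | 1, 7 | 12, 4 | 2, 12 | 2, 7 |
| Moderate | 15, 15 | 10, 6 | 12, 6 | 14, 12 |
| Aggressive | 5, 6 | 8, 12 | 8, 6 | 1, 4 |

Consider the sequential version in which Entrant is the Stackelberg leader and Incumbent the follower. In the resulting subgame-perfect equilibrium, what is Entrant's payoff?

15

Incumbent best-responds to each possible Entrant move:
- E1: Incumbent compares 1, 15, 5 and picks Moderate; Entrant would get 15.
- E2: Incumbent compares 12, 10, 8 and picks Soft; Entrant would get 4.
- E3: Incumbent compares 2, 12, 8 and picks Moderate; Entrant would get 6.
- E4: Incumbent compares 2, 14, 1 and picks Moderate; Entrant would get 12.
Among 15, 4, 6, 12, the best is 15 at E1. Subgame-perfect outcome: (Moderate, E1) with payoffs (15, 15).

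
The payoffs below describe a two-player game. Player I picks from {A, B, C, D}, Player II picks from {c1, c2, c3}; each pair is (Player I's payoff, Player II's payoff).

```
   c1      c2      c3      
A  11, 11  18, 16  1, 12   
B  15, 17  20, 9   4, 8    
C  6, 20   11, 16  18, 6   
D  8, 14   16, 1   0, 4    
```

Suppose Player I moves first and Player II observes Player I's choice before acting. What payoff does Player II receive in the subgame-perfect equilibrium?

16

Player II best-responds to each possible Player I move:
- A: BR = c2, leader payoff 18.
- B: BR = c1, leader payoff 15.
- C: BR = c1, leader payoff 6.
- D: BR = c1, leader payoff 8.
Among 18, 15, 6, 8, the best is 18 at A. Subgame-perfect outcome: (A, c2) with payoffs (18, 16).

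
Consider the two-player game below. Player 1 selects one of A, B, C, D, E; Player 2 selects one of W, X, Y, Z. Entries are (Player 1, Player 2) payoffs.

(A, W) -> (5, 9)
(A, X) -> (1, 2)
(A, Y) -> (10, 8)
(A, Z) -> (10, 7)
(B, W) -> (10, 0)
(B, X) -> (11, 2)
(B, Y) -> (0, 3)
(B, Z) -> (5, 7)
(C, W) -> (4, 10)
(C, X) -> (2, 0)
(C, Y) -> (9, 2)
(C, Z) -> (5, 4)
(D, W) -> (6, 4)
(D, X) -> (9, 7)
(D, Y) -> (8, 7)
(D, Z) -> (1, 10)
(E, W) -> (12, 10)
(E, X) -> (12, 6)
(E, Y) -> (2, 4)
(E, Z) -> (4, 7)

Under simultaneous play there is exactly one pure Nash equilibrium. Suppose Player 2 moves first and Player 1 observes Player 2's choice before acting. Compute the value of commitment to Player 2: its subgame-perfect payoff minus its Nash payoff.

0

Backward induction with Player 2 moving first.
- W → Player 1 plays E (best of 5, 10, 4, 6, 12); Player 2 gets 10.
- X → Player 1 plays E (best of 1, 11, 2, 9, 12); Player 2 gets 6.
- Y → Player 1 plays A (best of 10, 0, 9, 8, 2); Player 2 gets 8.
- Z → Player 1 plays A (best of 10, 5, 5, 1, 4); Player 2 gets 7.
Among 10, 6, 8, 7, the best is 10 at W. Subgame-perfect outcome: (E, W) with payoffs (12, 10).
Now find the simultaneous Nash equilibrium.
Player 1's best replies: W→E; X→E; Y→A; Z→A.
Player 2's best replies: A→W; B→Z; C→W; D→Z; E→W.
Only (E, W) has each player best-responding; Nash payoffs (12, 10).
Player 2's commitment gain: 10 − 10 = 0.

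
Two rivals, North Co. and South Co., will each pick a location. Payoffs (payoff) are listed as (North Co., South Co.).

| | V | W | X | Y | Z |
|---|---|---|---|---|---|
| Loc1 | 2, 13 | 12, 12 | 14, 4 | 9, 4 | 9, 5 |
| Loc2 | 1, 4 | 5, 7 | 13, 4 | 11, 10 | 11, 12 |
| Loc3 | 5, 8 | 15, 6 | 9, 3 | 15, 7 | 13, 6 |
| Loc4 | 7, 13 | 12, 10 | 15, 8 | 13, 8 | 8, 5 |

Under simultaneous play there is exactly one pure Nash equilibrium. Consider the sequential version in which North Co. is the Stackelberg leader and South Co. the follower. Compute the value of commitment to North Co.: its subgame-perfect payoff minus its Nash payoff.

4

Work backward from South Co.'s decision.
- Loc1: South Co. compares 13, 12, 4, 4, 5 and picks V; North Co. would get 2.
- Loc2: South Co. compares 4, 7, 4, 10, 12 and picks Z; North Co. would get 11.
- Loc3: South Co. compares 8, 6, 3, 7, 6 and picks V; North Co. would get 5.
- Loc4: South Co. compares 13, 10, 8, 8, 5 and picks V; North Co. would get 7.
Maximizing over 2, 11, 5, 7, North Co. chooses Loc2. Subgame-perfect outcome: (Loc2, Z) with payoffs (11, 12).
Now find the simultaneous Nash equilibrium.
North Co.'s best replies: V→Loc4; W→Loc3; X→Loc4; Y→Loc3; Z→Loc3.
South Co.'s best replies: Loc1→V; Loc2→Z; Loc3→V; Loc4→V.
The unique mutual best reply is (Loc4, V), giving (7, 13).
North Co.'s commitment gain: 11 − 7 = 4.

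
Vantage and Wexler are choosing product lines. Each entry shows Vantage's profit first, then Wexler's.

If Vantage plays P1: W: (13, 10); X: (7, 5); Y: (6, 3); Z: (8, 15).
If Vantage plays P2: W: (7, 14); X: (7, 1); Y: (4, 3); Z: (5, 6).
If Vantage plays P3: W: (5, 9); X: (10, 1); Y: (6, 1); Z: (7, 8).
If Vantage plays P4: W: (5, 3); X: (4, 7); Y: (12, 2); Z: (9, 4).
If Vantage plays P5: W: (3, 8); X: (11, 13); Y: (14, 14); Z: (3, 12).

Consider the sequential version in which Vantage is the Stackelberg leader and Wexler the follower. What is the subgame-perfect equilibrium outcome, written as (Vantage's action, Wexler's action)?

Wexler best-responds to each possible Vantage move:
- P1: BR = Z, leader payoff 8.
- P2: BR = W, leader payoff 7.
- P3: BR = W, leader payoff 5.
- P4: BR = X, leader payoff 4.
- P5: BR = Y, leader payoff 14.
Vantage's induced payoffs are 8, 7, 5, 4, 14, so Vantage commits to P5. Subgame-perfect outcome: (P5, Y) with payoffs (14, 14).

(P5, Y)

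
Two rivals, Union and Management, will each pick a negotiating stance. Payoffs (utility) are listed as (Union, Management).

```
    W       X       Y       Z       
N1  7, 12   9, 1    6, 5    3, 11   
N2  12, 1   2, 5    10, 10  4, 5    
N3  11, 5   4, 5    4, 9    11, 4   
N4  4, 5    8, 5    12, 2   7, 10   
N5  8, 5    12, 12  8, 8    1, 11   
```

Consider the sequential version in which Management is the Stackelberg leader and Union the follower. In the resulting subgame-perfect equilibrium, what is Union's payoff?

Work backward from Union's decision.
- W: Union compares 7, 12, 11, 4, 8 and picks N2; Management would get 1.
- X: Union compares 9, 2, 4, 8, 12 and picks N5; Management would get 12.
- Y: Union compares 6, 10, 4, 12, 8 and picks N4; Management would get 2.
- Z: Union compares 3, 4, 11, 7, 1 and picks N3; Management would get 4.
Management's induced payoffs are 1, 12, 2, 4, so Management commits to X. Subgame-perfect outcome: (N5, X) with payoffs (12, 12).

12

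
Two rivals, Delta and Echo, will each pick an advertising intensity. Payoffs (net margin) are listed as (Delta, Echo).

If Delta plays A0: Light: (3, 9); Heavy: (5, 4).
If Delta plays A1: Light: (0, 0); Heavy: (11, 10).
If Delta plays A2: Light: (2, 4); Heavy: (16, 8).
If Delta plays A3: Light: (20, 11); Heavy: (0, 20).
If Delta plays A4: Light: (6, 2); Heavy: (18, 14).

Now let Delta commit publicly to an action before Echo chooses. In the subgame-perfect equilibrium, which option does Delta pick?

Backward induction with Delta moving first.
- A0: BR = Light, leader payoff 3.
- A1: BR = Heavy, leader payoff 11.
- A2: BR = Heavy, leader payoff 16.
- A3: BR = Heavy, leader payoff 0.
- A4: BR = Heavy, leader payoff 18.
Delta's induced payoffs are 3, 11, 16, 0, 18, so Delta commits to A4. Subgame-perfect outcome: (A4, Heavy) with payoffs (18, 14).

A4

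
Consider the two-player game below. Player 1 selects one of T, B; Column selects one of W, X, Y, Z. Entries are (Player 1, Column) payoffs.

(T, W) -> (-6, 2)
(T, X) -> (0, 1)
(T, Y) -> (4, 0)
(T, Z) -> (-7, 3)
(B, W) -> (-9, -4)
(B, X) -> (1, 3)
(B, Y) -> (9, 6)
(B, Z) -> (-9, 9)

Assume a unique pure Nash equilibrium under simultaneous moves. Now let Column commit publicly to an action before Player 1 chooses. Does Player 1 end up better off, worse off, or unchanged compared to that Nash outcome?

Solve by backward induction (Column leads).
- W: Player 1 compares -6, -9 and picks T; Column would get 2.
- X: Player 1 compares 0, 1 and picks B; Column would get 3.
- Y: Player 1 compares 4, 9 and picks B; Column would get 6.
- Z: Player 1 compares -7, -9 and picks T; Column would get 3.
Column's induced payoffs are 2, 3, 6, 3, so Column commits to Y. Subgame-perfect outcome: (B, Y) with payoffs (9, 6).
Now find the simultaneous Nash equilibrium.
Player 1's best replies: W→T; X→B; Y→B; Z→T.
Column's best replies: T→Z; B→Z.
The unique mutual best reply is (T, Z), giving (-7, 3).
Player 1 earns 9 sequentially versus -7 at the Nash outcome: better off.

better off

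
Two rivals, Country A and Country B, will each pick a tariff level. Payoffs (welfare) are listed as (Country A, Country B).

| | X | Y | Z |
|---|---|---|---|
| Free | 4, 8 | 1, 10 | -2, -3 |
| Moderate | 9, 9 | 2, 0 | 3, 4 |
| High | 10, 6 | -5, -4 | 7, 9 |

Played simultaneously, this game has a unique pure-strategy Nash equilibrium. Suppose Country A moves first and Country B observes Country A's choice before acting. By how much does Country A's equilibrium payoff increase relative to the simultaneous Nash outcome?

2

Work backward from Country B's decision.
- Free: Country B compares 8, 10, -3 and picks Y; Country A would get 1.
- Moderate: Country B compares 9, 0, 4 and picks X; Country A would get 9.
- High: Country B compares 6, -4, 9 and picks Z; Country A would get 7.
Among 1, 9, 7, the best is 9 at Moderate. Subgame-perfect outcome: (Moderate, X) with payoffs (9, 9).
Now find the simultaneous Nash equilibrium.
Country A's best replies: X→High; Y→Moderate; Z→High.
Country B's best replies: Free→Y; Moderate→X; High→Z.
The unique mutual best reply is (High, Z), giving (7, 9).
Country A's commitment gain: 9 − 7 = 2.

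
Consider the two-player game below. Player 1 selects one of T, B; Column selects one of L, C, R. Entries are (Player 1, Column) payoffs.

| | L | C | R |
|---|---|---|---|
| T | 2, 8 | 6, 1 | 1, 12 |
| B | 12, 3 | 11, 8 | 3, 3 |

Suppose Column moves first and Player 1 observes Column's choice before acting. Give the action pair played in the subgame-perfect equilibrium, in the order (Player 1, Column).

Player 1 best-responds to each possible Column move:
- L: Player 1 compares 2, 12 and picks B; Column would get 3.
- C: Player 1 compares 6, 11 and picks B; Column would get 8.
- R: Player 1 compares 1, 3 and picks B; Column would get 3.
Among 3, 8, 3, the best is 8 at C. Subgame-perfect outcome: (B, C) with payoffs (11, 8).

(B, C)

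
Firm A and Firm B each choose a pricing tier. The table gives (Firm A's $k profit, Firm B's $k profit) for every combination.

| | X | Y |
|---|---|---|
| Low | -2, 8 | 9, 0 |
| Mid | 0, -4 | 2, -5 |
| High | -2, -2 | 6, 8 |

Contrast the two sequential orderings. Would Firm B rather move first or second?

second

If Firm A leads: Firm B's best replies are Low→X, Mid→X, High→Y; Firm A's induced payoffs -2, 0, 6; outcome (High, Y), payoffs (6, 8).
If Firm B leads: Firm A's best replies are X→Mid, Y→Low; Firm B's induced payoffs -4, 0; outcome (Low, Y), payoffs (9, 0).
Firm B gets 0 moving first and 8 moving second, so Firm B prefers to move second.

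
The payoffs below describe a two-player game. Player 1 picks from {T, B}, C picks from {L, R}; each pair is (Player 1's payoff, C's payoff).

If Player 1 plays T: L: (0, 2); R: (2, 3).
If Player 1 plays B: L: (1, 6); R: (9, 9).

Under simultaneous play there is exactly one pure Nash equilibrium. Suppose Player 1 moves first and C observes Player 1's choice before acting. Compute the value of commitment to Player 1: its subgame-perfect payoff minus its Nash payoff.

0

Solve by backward induction (Player 1 leads).
- T → C plays R (best of 2, 3); Player 1 gets 2.
- B → C plays R (best of 6, 9); Player 1 gets 9.
Among 2, 9, the best is 9 at B. Subgame-perfect outcome: (B, R) with payoffs (9, 9).
For the simultaneous game, intersect best replies.
Player 1's best replies: L→B; R→B.
C's best replies: T→R; B→R.
The unique mutual best reply is (B, R), giving (9, 9).
Player 1's commitment gain: 9 − 9 = 0.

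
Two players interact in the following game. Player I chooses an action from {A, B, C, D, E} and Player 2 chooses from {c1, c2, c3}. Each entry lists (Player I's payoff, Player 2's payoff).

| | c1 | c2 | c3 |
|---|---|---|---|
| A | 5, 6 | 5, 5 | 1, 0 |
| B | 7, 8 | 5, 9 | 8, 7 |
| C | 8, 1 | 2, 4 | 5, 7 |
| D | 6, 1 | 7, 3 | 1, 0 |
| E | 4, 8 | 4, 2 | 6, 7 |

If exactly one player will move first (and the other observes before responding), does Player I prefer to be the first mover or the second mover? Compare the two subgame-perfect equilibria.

second

If Player I leads: Player 2's best replies are A→c1, B→c2, C→c3, D→c2, E→c1; Player I's induced payoffs 5, 5, 5, 7, 4; outcome (D, c2), payoffs (7, 3).
If Player 2 leads: Player I's best replies are c1→C, c2→D, c3→B; Player 2's induced payoffs 1, 3, 7; outcome (B, c3), payoffs (8, 7).
Player I gets 7 moving first and 8 moving second, so Player I prefers to move second.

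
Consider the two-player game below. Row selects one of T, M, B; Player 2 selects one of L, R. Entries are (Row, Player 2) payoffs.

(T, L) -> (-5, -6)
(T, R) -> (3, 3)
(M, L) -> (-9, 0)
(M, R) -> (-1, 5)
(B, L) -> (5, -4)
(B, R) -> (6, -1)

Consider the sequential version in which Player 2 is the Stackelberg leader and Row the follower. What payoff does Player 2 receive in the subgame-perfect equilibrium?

-1

Work backward from Row's decision.
- L → Row plays B (best of -5, -9, 5); Player 2 gets -4.
- R → Row plays B (best of 3, -1, 6); Player 2 gets -1.
Among -4, -1, the best is -1 at R. Subgame-perfect outcome: (B, R) with payoffs (6, -1).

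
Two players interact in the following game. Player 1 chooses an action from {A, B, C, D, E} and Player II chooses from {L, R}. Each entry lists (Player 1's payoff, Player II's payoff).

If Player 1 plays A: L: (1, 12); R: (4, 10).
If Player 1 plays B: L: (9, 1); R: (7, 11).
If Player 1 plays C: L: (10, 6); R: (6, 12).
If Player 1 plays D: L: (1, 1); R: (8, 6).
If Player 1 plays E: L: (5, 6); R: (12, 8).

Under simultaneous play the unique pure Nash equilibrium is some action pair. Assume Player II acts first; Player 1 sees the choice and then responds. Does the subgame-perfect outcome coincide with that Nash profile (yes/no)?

Solve by backward induction (Player II leads).
- L: BR = C, leader payoff 6.
- R: BR = E, leader payoff 8.
Maximizing over 6, 8, Player II chooses R. Subgame-perfect outcome: (E, R) with payoffs (12, 8).
Now find the simultaneous Nash equilibrium.
Player 1's best replies: L→C; R→E.
Player II's best replies: A→L; B→R; C→R; D→R; E→R.
The unique mutual best reply is (E, R), giving (12, 8).
Sequential outcome (E, R) coincides with the Nash profile (E, R).

yes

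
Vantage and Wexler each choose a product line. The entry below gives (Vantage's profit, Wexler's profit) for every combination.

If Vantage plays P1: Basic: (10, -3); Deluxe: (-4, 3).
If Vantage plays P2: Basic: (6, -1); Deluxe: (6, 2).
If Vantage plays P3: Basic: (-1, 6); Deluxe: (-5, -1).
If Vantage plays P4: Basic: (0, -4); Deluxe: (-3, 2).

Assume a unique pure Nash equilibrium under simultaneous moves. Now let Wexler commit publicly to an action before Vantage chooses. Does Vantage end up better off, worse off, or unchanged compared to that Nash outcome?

unchanged

Work backward from Vantage's decision.
- Basic: BR = P1, leader payoff -3.
- Deluxe: BR = P2, leader payoff 2.
Wexler's induced payoffs are -3, 2, so Wexler commits to Deluxe. Subgame-perfect outcome: (P2, Deluxe) with payoffs (6, 2).
Under simultaneous play:
Vantage's best replies: Basic→P1; Deluxe→P2.
Wexler's best replies: P1→Deluxe; P2→Deluxe; P3→Basic; P4→Deluxe.
The unique mutual best reply is (P2, Deluxe), giving (6, 2).
Vantage earns 6 sequentially versus 6 at the Nash outcome: unchanged.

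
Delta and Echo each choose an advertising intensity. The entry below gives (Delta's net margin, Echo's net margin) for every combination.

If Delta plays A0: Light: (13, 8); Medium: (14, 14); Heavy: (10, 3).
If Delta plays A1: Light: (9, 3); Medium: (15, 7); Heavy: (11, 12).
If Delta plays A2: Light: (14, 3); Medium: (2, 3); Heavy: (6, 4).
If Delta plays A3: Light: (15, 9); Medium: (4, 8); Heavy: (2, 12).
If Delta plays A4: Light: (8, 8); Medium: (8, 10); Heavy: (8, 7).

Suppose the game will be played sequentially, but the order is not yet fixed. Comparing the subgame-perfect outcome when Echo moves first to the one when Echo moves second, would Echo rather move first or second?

second

If Delta leads: Echo's best replies are A0→Medium, A1→Heavy, A2→Heavy, A3→Heavy, A4→Medium; Delta's induced payoffs 14, 11, 6, 2, 8; outcome (A0, Medium), payoffs (14, 14).
If Echo leads: Delta's best replies are Light→A3, Medium→A1, Heavy→A1; Echo's induced payoffs 9, 7, 12; outcome (A1, Heavy), payoffs (11, 12).
Echo gets 12 moving first and 14 moving second, so Echo prefers to move second.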